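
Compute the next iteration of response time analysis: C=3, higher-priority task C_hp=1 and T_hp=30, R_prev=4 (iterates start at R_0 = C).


R_next = C + ceil(R_prev / T_hp) * C_hp
ceil(4 / 30) = ceil(0.1333) = 1
Interference = 1 * 1 = 1
R_next = 3 + 1 = 4
R_next = R_prev, so the iteration has converged (response time = 4).

4


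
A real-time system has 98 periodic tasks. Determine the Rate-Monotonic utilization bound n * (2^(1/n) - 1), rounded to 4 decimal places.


Compute 2^(1/98) = 1.0070980027
Subtract 1: 1.0070980027 - 1 = 0.0070980027
Multiply by n: 98 * 0.0070980027 = 0.6956042646
Round to 4 dp: 0.6956

0.6956


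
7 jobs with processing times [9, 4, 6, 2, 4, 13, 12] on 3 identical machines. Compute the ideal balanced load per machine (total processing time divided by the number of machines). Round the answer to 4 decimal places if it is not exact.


Total processing time = 9 + 4 + 6 + 2 + 4 + 13 + 12 = 50
Number of machines = 3
Ideal balanced load = 50 / 3 = 16.6667

16.6667


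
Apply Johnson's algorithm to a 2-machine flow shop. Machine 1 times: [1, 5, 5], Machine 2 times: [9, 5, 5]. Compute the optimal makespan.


Apply Johnson's rule:
  Group 1 (a <= b): [(1, 1, 9), (2, 5, 5), (3, 5, 5)]
  Group 2 (a > b): []
Optimal job order: [1, 2, 3]
Schedule:
  Job 1: M1 done at 1, M2 done at 10
  Job 2: M1 done at 6, M2 done at 15
  Job 3: M1 done at 11, M2 done at 20
Makespan = 20

20


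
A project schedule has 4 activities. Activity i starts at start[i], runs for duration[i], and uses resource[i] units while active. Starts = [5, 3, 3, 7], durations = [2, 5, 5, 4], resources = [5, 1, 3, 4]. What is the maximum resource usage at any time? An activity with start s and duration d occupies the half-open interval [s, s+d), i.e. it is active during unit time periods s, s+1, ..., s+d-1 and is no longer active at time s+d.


Each activity i is active on [start_i, start_i + duration_i).
Compute total resource usage per time slot:
  t=0: active resources = [], total = 0
  t=1: active resources = [], total = 0
  t=2: active resources = [], total = 0
  t=3: active resources = [1, 3], total = 4
  t=4: active resources = [1, 3], total = 4
  t=5: active resources = [5, 1, 3], total = 9
  t=6: active resources = [5, 1, 3], total = 9
  t=7: active resources = [1, 3, 4], total = 8
  t=8: active resources = [4], total = 4
  t=9: active resources = [4], total = 4
  t=10: active resources = [4], total = 4
Peak resource demand = 9

9


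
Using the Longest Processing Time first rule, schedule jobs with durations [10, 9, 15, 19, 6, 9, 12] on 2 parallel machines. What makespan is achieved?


Sort jobs in decreasing order (LPT): [19, 15, 12, 10, 9, 9, 6]
Assign each job to the least loaded machine:
  Machine 1: jobs [19, 10, 9], load = 38
  Machine 2: jobs [15, 12, 9, 6], load = 42
Makespan = max load = 42

42


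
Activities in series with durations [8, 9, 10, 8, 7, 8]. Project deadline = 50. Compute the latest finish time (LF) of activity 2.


LF(activity 2) = deadline - sum of successor durations
Successors: activities 3 through 6 with durations [10, 8, 7, 8]
Sum of successor durations = 33
LF = 50 - 33 = 17

17


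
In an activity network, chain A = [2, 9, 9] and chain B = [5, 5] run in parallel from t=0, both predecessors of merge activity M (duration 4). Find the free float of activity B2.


ES(B2) = sum of predecessors on chain B = 5
EF(B2) = ES + duration = 5 + 5 = 10
Successor of B2 is M. ES(M) = max(sum(A), sum(B)) = max(20, 10) = 20
Free float = ES(successor) - EF(current) = 20 - 10 = 10

10


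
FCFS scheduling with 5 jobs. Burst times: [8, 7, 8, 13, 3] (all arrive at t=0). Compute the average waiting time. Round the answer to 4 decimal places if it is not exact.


FCFS order (as given): [8, 7, 8, 13, 3]
Waiting times:
  Job 1: wait = 0
  Job 2: wait = 8
  Job 3: wait = 15
  Job 4: wait = 23
  Job 5: wait = 36
Sum of waiting times = 82
Average waiting time = 82/5 = 16.4

16.4


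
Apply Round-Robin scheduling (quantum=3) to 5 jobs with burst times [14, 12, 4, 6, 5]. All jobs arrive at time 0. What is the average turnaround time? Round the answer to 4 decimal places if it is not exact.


Time quantum = 3
Execution trace:
  J1 runs 3 units, time = 3
  J2 runs 3 units, time = 6
  J3 runs 3 units, time = 9
  J4 runs 3 units, time = 12
  J5 runs 3 units, time = 15
  J1 runs 3 units, time = 18
  J2 runs 3 units, time = 21
  J3 runs 1 units, time = 22
  J4 runs 3 units, time = 25
  J5 runs 2 units, time = 27
  J1 runs 3 units, time = 30
  J2 runs 3 units, time = 33
  J1 runs 3 units, time = 36
  J2 runs 3 units, time = 39
  J1 runs 2 units, time = 41
Finish times: [41, 39, 22, 25, 27]
Average turnaround = 154/5 = 30.8

30.8


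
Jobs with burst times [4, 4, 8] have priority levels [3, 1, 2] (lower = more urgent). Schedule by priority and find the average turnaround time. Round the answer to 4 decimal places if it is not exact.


Sort by priority (ascending = highest first):
Order: [(1, 4), (2, 8), (3, 4)]
Completion times:
  Priority 1, burst=4, C=4
  Priority 2, burst=8, C=12
  Priority 3, burst=4, C=16
Average turnaround = 32/3 = 10.6667

10.6667


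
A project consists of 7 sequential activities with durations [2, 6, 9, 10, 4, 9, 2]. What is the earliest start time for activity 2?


Activity 2 starts after activities 1 through 1 complete.
Predecessor durations: [2]
ES = 2 = 2

2


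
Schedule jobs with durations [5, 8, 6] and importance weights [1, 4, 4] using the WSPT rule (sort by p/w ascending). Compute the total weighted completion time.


Compute p/w ratios and sort ascending (WSPT): [(6, 4), (8, 4), (5, 1)]
Compute weighted completion times:
  Job (p=6,w=4): C=6, w*C=4*6=24
  Job (p=8,w=4): C=14, w*C=4*14=56
  Job (p=5,w=1): C=19, w*C=1*19=19
Total weighted completion time = 99

99


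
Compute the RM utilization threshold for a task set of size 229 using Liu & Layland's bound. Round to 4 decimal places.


Compute 2^(1/229) = 1.0030314291
Subtract 1: 1.0030314291 - 1 = 0.0030314291
Multiply by n: 229 * 0.0030314291 = 0.6941972639
Round to 4 dp: 0.6942

0.6942


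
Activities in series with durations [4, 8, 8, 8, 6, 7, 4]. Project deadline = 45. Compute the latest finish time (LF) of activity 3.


LF(activity 3) = deadline - sum of successor durations
Successors: activities 4 through 7 with durations [8, 6, 7, 4]
Sum of successor durations = 25
LF = 45 - 25 = 20

20


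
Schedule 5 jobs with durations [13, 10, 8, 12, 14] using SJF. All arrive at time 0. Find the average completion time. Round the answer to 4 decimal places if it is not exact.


SJF order (ascending): [8, 10, 12, 13, 14]
Completion times:
  Job 1: burst=8, C=8
  Job 2: burst=10, C=18
  Job 3: burst=12, C=30
  Job 4: burst=13, C=43
  Job 5: burst=14, C=57
Average completion = 156/5 = 31.2

31.2


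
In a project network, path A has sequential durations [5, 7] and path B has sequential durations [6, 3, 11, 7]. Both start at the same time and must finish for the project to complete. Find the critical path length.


Path A total = 5 + 7 = 12
Path B total = 6 + 3 + 11 + 7 = 27
Critical path = longest path = max(12, 27) = 27

27


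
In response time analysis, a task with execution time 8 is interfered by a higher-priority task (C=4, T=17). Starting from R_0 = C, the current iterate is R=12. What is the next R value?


R_next = C + ceil(R_prev / T_hp) * C_hp
ceil(12 / 17) = ceil(0.7059) = 1
Interference = 1 * 4 = 4
R_next = 8 + 4 = 12
R_next = R_prev, so the iteration has converged (response time = 12).

12


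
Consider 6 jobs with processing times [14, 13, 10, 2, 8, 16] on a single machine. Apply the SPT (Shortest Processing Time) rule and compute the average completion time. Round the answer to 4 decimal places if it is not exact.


Sort jobs by processing time (SPT order): [2, 8, 10, 13, 14, 16]
Compute completion times sequentially:
  Job 1: processing = 2, completes at 2
  Job 2: processing = 8, completes at 10
  Job 3: processing = 10, completes at 20
  Job 4: processing = 13, completes at 33
  Job 5: processing = 14, completes at 47
  Job 6: processing = 16, completes at 63
Sum of completion times = 175
Average completion time = 175/6 = 29.1667

29.1667


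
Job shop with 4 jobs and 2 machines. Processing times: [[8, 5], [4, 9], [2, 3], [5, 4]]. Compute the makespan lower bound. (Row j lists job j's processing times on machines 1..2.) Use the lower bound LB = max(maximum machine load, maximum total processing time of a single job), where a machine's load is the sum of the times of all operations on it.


Machine loads:
  Machine 1: 8 + 4 + 2 + 5 = 19
  Machine 2: 5 + 9 + 3 + 4 = 21
Max machine load = 21
Job totals:
  Job 1: 13
  Job 2: 13
  Job 3: 5
  Job 4: 9
Max job total = 13
Lower bound = max(21, 13) = 21

21


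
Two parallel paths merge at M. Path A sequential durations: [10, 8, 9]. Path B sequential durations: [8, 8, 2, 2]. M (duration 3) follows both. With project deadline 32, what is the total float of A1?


Forward pass: ES(A1) = sum of predecessors on chain A = 0
EF = ES + duration = 0 + 10 = 10
Backward pass: LF(M) = deadline = 32; LS(M) = 32 - 3 = 29
LF(A1) = LS(M) - sum(successors on chain A) = 29 - 17 = 12
LS = LF - duration = 12 - 10 = 2
Total float = LS - ES = 2 - 0 = 2

2


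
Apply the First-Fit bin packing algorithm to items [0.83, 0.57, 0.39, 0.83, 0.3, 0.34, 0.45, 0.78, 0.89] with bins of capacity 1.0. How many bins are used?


Place items sequentially using First-Fit:
  Item 0.83 -> new Bin 1
  Item 0.57 -> new Bin 2
  Item 0.39 -> Bin 2 (now 0.96)
  Item 0.83 -> new Bin 3
  Item 0.3 -> new Bin 4
  Item 0.34 -> Bin 4 (now 0.64)
  Item 0.45 -> new Bin 5
  Item 0.78 -> new Bin 6
  Item 0.89 -> new Bin 7
Total bins used = 7

7


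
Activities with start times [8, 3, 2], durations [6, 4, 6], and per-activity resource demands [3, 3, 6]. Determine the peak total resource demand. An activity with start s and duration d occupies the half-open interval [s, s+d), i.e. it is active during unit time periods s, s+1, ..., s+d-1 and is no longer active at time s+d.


Each activity i is active on [start_i, start_i + duration_i).
Compute total resource usage per time slot:
  t=0: active resources = [], total = 0
  t=1: active resources = [], total = 0
  t=2: active resources = [6], total = 6
  t=3: active resources = [3, 6], total = 9
  t=4: active resources = [3, 6], total = 9
  t=5: active resources = [3, 6], total = 9
  t=6: active resources = [3, 6], total = 9
  t=7: active resources = [6], total = 6
  t=8: active resources = [3], total = 3
  t=9: active resources = [3], total = 3
  t=10: active resources = [3], total = 3
  t=11: active resources = [3], total = 3
  t=12: active resources = [3], total = 3
  t=13: active resources = [3], total = 3
Peak resource demand = 9

9


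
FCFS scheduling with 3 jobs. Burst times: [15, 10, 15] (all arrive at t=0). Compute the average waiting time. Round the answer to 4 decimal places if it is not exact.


FCFS order (as given): [15, 10, 15]
Waiting times:
  Job 1: wait = 0
  Job 2: wait = 15
  Job 3: wait = 25
Sum of waiting times = 40
Average waiting time = 40/3 = 13.3333

13.3333


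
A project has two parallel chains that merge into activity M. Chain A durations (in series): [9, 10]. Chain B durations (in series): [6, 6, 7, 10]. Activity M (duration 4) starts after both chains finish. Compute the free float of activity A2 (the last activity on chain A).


ES(A2) = sum of predecessors on chain A = 9
EF(A2) = ES + duration = 9 + 10 = 19
Successor of A2 is M. ES(M) = max(sum(A), sum(B)) = max(19, 29) = 29
Free float = ES(successor) - EF(current) = 29 - 19 = 10

10


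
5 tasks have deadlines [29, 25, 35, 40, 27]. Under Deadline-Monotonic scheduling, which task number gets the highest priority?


Sort tasks by relative deadline (ascending):
  Task 2: deadline = 25
  Task 5: deadline = 27
  Task 1: deadline = 29
  Task 3: deadline = 35
  Task 4: deadline = 40
Priority order (highest first): [2, 5, 1, 3, 4]
Highest priority task = 2

2


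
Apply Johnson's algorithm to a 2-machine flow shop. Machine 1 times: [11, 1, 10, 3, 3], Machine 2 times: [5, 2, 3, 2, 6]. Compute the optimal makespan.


Apply Johnson's rule:
  Group 1 (a <= b): [(2, 1, 2), (5, 3, 6)]
  Group 2 (a > b): [(1, 11, 5), (3, 10, 3), (4, 3, 2)]
Optimal job order: [2, 5, 1, 3, 4]
Schedule:
  Job 2: M1 done at 1, M2 done at 3
  Job 5: M1 done at 4, M2 done at 10
  Job 1: M1 done at 15, M2 done at 20
  Job 3: M1 done at 25, M2 done at 28
  Job 4: M1 done at 28, M2 done at 30
Makespan = 30

30


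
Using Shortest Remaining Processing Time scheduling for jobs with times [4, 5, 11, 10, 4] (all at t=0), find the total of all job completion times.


Since all jobs arrive at t=0, SRPT equals SPT ordering.
SPT order: [4, 4, 5, 10, 11]
Completion times:
  Job 1: p=4, C=4
  Job 2: p=4, C=8
  Job 3: p=5, C=13
  Job 4: p=10, C=23
  Job 5: p=11, C=34
Total completion time = 4 + 8 + 13 + 23 + 34 = 82

82


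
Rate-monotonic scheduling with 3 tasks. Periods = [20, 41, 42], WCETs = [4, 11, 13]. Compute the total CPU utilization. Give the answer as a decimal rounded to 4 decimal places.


Compute individual utilizations (exact fractions):
  Task 1: C/T = 4/20 = 1/5 (approx. 0.2)
  Task 2: C/T = 11/41 (approx. 0.2683)
  Task 3: C/T = 13/42 (approx. 0.3095)
Total utilization U = 1/5 + 11/41 + 13/42 = 6697/8610
Rounded to 4 decimal places: U = 0.7778
RM (Liu & Layland) bound for 3 tasks = 0.779763; compare with U = 6697/8610 (approx. 0.777816)
U <= bound, so schedulable by RM sufficient condition.

0.7778


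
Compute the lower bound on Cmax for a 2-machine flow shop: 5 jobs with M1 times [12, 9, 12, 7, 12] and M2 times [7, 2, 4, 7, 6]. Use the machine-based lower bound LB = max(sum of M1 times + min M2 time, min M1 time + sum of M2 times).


LB1 = sum(M1 times) + min(M2 times) = 52 + 2 = 54
LB2 = min(M1 times) + sum(M2 times) = 7 + 26 = 33
Lower bound = max(LB1, LB2) = max(54, 33) = 54

54


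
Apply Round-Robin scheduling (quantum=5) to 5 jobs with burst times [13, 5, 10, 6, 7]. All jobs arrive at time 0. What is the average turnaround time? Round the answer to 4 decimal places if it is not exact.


Time quantum = 5
Execution trace:
  J1 runs 5 units, time = 5
  J2 runs 5 units, time = 10
  J3 runs 5 units, time = 15
  J4 runs 5 units, time = 20
  J5 runs 5 units, time = 25
  J1 runs 5 units, time = 30
  J3 runs 5 units, time = 35
  J4 runs 1 units, time = 36
  J5 runs 2 units, time = 38
  J1 runs 3 units, time = 41
Finish times: [41, 10, 35, 36, 38]
Average turnaround = 160/5 = 32.0

32.0


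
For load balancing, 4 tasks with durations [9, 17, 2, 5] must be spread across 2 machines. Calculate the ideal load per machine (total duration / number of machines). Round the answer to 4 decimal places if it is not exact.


Total processing time = 9 + 17 + 2 + 5 = 33
Number of machines = 2
Ideal balanced load = 33 / 2 = 16.5

16.5


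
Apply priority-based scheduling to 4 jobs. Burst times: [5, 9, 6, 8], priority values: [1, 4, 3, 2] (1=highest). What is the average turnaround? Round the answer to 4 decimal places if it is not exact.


Sort by priority (ascending = highest first):
Order: [(1, 5), (2, 8), (3, 6), (4, 9)]
Completion times:
  Priority 1, burst=5, C=5
  Priority 2, burst=8, C=13
  Priority 3, burst=6, C=19
  Priority 4, burst=9, C=28
Average turnaround = 65/4 = 16.25

16.25


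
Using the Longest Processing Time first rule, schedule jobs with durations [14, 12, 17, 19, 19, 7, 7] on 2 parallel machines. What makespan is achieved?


Sort jobs in decreasing order (LPT): [19, 19, 17, 14, 12, 7, 7]
Assign each job to the least loaded machine:
  Machine 1: jobs [19, 17, 7, 7], load = 50
  Machine 2: jobs [19, 14, 12], load = 45
Makespan = max load = 50

50


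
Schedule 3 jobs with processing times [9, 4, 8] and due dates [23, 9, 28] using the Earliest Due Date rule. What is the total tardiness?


Sort by due date (EDD order): [(4, 9), (9, 23), (8, 28)]
Compute completion times and tardiness:
  Job 1: p=4, d=9, C=4, tardiness=max(0,4-9)=0
  Job 2: p=9, d=23, C=13, tardiness=max(0,13-23)=0
  Job 3: p=8, d=28, C=21, tardiness=max(0,21-28)=0
Total tardiness = 0

0


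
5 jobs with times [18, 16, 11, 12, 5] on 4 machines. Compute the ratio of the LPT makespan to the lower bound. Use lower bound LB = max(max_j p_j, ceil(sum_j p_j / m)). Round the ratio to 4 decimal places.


LPT order: [18, 16, 12, 11, 5]
Machine loads after assignment: [18, 16, 12, 16]
LPT makespan = 18
Lower bound = max(max_job, ceil(total/4)) = max(18, 16) = 18
Ratio = 18 / 18 = 1.0

1.0


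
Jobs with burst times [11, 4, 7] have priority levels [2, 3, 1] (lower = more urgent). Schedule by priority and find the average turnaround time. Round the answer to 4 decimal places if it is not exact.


Sort by priority (ascending = highest first):
Order: [(1, 7), (2, 11), (3, 4)]
Completion times:
  Priority 1, burst=7, C=7
  Priority 2, burst=11, C=18
  Priority 3, burst=4, C=22
Average turnaround = 47/3 = 15.6667

15.6667


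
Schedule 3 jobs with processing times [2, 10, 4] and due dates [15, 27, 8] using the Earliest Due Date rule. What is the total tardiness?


Sort by due date (EDD order): [(4, 8), (2, 15), (10, 27)]
Compute completion times and tardiness:
  Job 1: p=4, d=8, C=4, tardiness=max(0,4-8)=0
  Job 2: p=2, d=15, C=6, tardiness=max(0,6-15)=0
  Job 3: p=10, d=27, C=16, tardiness=max(0,16-27)=0
Total tardiness = 0

0


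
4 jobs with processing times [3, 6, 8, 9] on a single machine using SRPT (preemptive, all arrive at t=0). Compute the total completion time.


Since all jobs arrive at t=0, SRPT equals SPT ordering.
SPT order: [3, 6, 8, 9]
Completion times:
  Job 1: p=3, C=3
  Job 2: p=6, C=9
  Job 3: p=8, C=17
  Job 4: p=9, C=26
Total completion time = 3 + 9 + 17 + 26 = 55

55


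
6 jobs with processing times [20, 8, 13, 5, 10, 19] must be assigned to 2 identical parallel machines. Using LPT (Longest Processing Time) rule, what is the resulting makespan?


Sort jobs in decreasing order (LPT): [20, 19, 13, 10, 8, 5]
Assign each job to the least loaded machine:
  Machine 1: jobs [20, 10, 8], load = 38
  Machine 2: jobs [19, 13, 5], load = 37
Makespan = max load = 38

38


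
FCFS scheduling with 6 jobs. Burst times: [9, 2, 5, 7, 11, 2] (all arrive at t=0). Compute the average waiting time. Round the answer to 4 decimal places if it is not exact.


FCFS order (as given): [9, 2, 5, 7, 11, 2]
Waiting times:
  Job 1: wait = 0
  Job 2: wait = 9
  Job 3: wait = 11
  Job 4: wait = 16
  Job 5: wait = 23
  Job 6: wait = 34
Sum of waiting times = 93
Average waiting time = 93/6 = 15.5

15.5


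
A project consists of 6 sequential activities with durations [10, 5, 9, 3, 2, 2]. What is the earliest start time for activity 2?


Activity 2 starts after activities 1 through 1 complete.
Predecessor durations: [10]
ES = 10 = 10

10


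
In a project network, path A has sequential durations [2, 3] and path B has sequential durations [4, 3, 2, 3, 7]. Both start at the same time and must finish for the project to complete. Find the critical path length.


Path A total = 2 + 3 = 5
Path B total = 4 + 3 + 2 + 3 + 7 = 19
Critical path = longest path = max(5, 19) = 19

19


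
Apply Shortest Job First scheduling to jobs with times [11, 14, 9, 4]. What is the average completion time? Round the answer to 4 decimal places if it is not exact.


SJF order (ascending): [4, 9, 11, 14]
Completion times:
  Job 1: burst=4, C=4
  Job 2: burst=9, C=13
  Job 3: burst=11, C=24
  Job 4: burst=14, C=38
Average completion = 79/4 = 19.75

19.75


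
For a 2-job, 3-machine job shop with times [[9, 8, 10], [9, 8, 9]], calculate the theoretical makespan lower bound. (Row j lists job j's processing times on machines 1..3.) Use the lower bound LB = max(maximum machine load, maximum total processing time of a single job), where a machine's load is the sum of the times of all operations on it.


Machine loads:
  Machine 1: 9 + 9 = 18
  Machine 2: 8 + 8 = 16
  Machine 3: 10 + 9 = 19
Max machine load = 19
Job totals:
  Job 1: 27
  Job 2: 26
Max job total = 27
Lower bound = max(19, 27) = 27

27


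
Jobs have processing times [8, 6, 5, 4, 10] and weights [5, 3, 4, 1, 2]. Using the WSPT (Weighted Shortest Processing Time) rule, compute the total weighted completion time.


Compute p/w ratios and sort ascending (WSPT): [(5, 4), (8, 5), (6, 3), (4, 1), (10, 2)]
Compute weighted completion times:
  Job (p=5,w=4): C=5, w*C=4*5=20
  Job (p=8,w=5): C=13, w*C=5*13=65
  Job (p=6,w=3): C=19, w*C=3*19=57
  Job (p=4,w=1): C=23, w*C=1*23=23
  Job (p=10,w=2): C=33, w*C=2*33=66
Total weighted completion time = 231

231


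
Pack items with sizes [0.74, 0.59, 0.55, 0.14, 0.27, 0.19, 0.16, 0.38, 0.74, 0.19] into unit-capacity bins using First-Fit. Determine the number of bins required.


Place items sequentially using First-Fit:
  Item 0.74 -> new Bin 1
  Item 0.59 -> new Bin 2
  Item 0.55 -> new Bin 3
  Item 0.14 -> Bin 1 (now 0.88)
  Item 0.27 -> Bin 2 (now 0.86)
  Item 0.19 -> Bin 3 (now 0.74)
  Item 0.16 -> Bin 3 (now 0.9)
  Item 0.38 -> new Bin 4
  Item 0.74 -> new Bin 5
  Item 0.19 -> Bin 4 (now 0.57)
Total bins used = 5

5


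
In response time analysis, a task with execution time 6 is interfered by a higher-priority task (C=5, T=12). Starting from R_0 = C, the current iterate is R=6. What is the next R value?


R_next = C + ceil(R_prev / T_hp) * C_hp
ceil(6 / 12) = ceil(0.5) = 1
Interference = 1 * 5 = 5
R_next = 6 + 5 = 11

11


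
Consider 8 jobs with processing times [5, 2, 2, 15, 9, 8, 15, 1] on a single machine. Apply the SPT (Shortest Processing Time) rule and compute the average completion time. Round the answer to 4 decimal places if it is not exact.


Sort jobs by processing time (SPT order): [1, 2, 2, 5, 8, 9, 15, 15]
Compute completion times sequentially:
  Job 1: processing = 1, completes at 1
  Job 2: processing = 2, completes at 3
  Job 3: processing = 2, completes at 5
  Job 4: processing = 5, completes at 10
  Job 5: processing = 8, completes at 18
  Job 6: processing = 9, completes at 27
  Job 7: processing = 15, completes at 42
  Job 8: processing = 15, completes at 57
Sum of completion times = 163
Average completion time = 163/8 = 20.375

20.375


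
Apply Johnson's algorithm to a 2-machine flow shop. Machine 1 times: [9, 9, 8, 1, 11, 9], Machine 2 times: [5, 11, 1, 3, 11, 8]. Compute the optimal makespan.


Apply Johnson's rule:
  Group 1 (a <= b): [(4, 1, 3), (2, 9, 11), (5, 11, 11)]
  Group 2 (a > b): [(6, 9, 8), (1, 9, 5), (3, 8, 1)]
Optimal job order: [4, 2, 5, 6, 1, 3]
Schedule:
  Job 4: M1 done at 1, M2 done at 4
  Job 2: M1 done at 10, M2 done at 21
  Job 5: M1 done at 21, M2 done at 32
  Job 6: M1 done at 30, M2 done at 40
  Job 1: M1 done at 39, M2 done at 45
  Job 3: M1 done at 47, M2 done at 48
Makespan = 48

48


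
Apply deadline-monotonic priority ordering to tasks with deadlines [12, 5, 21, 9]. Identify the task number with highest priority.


Sort tasks by relative deadline (ascending):
  Task 2: deadline = 5
  Task 4: deadline = 9
  Task 1: deadline = 12
  Task 3: deadline = 21
Priority order (highest first): [2, 4, 1, 3]
Highest priority task = 2

2


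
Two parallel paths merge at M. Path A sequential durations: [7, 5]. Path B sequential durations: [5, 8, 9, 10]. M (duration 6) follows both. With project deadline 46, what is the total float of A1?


Forward pass: ES(A1) = sum of predecessors on chain A = 0
EF = ES + duration = 0 + 7 = 7
Backward pass: LF(M) = deadline = 46; LS(M) = 46 - 6 = 40
LF(A1) = LS(M) - sum(successors on chain A) = 40 - 5 = 35
LS = LF - duration = 35 - 7 = 28
Total float = LS - ES = 28 - 0 = 28

28


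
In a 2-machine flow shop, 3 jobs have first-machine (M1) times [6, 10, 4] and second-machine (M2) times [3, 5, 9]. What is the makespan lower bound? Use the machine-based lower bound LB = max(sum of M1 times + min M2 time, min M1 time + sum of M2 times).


LB1 = sum(M1 times) + min(M2 times) = 20 + 3 = 23
LB2 = min(M1 times) + sum(M2 times) = 4 + 17 = 21
Lower bound = max(LB1, LB2) = max(23, 21) = 23

23


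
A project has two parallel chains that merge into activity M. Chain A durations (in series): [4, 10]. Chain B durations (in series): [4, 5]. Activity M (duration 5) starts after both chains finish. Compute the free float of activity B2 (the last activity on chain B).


ES(B2) = sum of predecessors on chain B = 4
EF(B2) = ES + duration = 4 + 5 = 9
Successor of B2 is M. ES(M) = max(sum(A), sum(B)) = max(14, 9) = 14
Free float = ES(successor) - EF(current) = 14 - 9 = 5

5


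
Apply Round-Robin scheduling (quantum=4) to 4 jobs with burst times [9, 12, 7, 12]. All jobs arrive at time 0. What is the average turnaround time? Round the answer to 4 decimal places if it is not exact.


Time quantum = 4
Execution trace:
  J1 runs 4 units, time = 4
  J2 runs 4 units, time = 8
  J3 runs 4 units, time = 12
  J4 runs 4 units, time = 16
  J1 runs 4 units, time = 20
  J2 runs 4 units, time = 24
  J3 runs 3 units, time = 27
  J4 runs 4 units, time = 31
  J1 runs 1 units, time = 32
  J2 runs 4 units, time = 36
  J4 runs 4 units, time = 40
Finish times: [32, 36, 27, 40]
Average turnaround = 135/4 = 33.75

33.75


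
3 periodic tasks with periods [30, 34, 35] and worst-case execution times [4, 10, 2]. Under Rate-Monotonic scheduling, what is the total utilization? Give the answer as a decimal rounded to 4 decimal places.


Compute individual utilizations (exact fractions):
  Task 1: C/T = 4/30 = 2/15 (approx. 0.1333)
  Task 2: C/T = 10/34 = 5/17 (approx. 0.2941)
  Task 3: C/T = 2/35 (approx. 0.0571)
Total utilization U = 2/15 + 5/17 + 2/35 = 173/357
Rounded to 4 decimal places: U = 0.4846
RM (Liu & Layland) bound for 3 tasks = 0.779763; compare with U = 173/357 (approx. 0.484594)
U <= bound, so schedulable by RM sufficient condition.

0.4846


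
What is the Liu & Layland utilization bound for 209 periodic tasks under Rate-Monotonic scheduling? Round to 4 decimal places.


Compute 2^(1/209) = 1.0033219993
Subtract 1: 1.0033219993 - 1 = 0.0033219993
Multiply by n: 209 * 0.0033219993 = 0.6942978537
Round to 4 dp: 0.6943

0.6943


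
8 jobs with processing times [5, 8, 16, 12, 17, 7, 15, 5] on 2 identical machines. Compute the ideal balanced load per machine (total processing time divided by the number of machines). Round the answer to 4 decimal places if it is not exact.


Total processing time = 5 + 8 + 16 + 12 + 17 + 7 + 15 + 5 = 85
Number of machines = 2
Ideal balanced load = 85 / 2 = 42.5

42.5


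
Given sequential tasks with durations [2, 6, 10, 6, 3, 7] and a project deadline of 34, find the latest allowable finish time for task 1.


LF(activity 1) = deadline - sum of successor durations
Successors: activities 2 through 6 with durations [6, 10, 6, 3, 7]
Sum of successor durations = 32
LF = 34 - 32 = 2

2


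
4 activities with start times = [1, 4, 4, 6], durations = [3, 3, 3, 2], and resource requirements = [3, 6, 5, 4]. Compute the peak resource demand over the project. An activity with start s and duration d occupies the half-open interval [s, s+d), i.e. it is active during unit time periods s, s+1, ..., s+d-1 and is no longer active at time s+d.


Each activity i is active on [start_i, start_i + duration_i).
Compute total resource usage per time slot:
  t=0: active resources = [], total = 0
  t=1: active resources = [3], total = 3
  t=2: active resources = [3], total = 3
  t=3: active resources = [3], total = 3
  t=4: active resources = [6, 5], total = 11
  t=5: active resources = [6, 5], total = 11
  t=6: active resources = [6, 5, 4], total = 15
  t=7: active resources = [4], total = 4
Peak resource demand = 15

15


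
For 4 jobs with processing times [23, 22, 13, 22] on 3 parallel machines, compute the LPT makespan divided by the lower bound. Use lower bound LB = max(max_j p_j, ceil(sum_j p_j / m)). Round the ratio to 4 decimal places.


LPT order: [23, 22, 22, 13]
Machine loads after assignment: [23, 35, 22]
LPT makespan = 35
Lower bound = max(max_job, ceil(total/3)) = max(23, 27) = 27
Ratio = 35 / 27 = 1.2963

1.2963


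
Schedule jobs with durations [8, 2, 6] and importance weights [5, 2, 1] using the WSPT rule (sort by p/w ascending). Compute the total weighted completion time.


Compute p/w ratios and sort ascending (WSPT): [(2, 2), (8, 5), (6, 1)]
Compute weighted completion times:
  Job (p=2,w=2): C=2, w*C=2*2=4
  Job (p=8,w=5): C=10, w*C=5*10=50
  Job (p=6,w=1): C=16, w*C=1*16=16
Total weighted completion time = 70

70


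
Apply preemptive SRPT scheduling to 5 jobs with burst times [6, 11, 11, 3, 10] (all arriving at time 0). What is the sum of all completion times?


Since all jobs arrive at t=0, SRPT equals SPT ordering.
SPT order: [3, 6, 10, 11, 11]
Completion times:
  Job 1: p=3, C=3
  Job 2: p=6, C=9
  Job 3: p=10, C=19
  Job 4: p=11, C=30
  Job 5: p=11, C=41
Total completion time = 3 + 9 + 19 + 30 + 41 = 102

102


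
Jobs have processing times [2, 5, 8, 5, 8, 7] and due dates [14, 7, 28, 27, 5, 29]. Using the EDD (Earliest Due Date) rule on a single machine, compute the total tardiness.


Sort by due date (EDD order): [(8, 5), (5, 7), (2, 14), (5, 27), (8, 28), (7, 29)]
Compute completion times and tardiness:
  Job 1: p=8, d=5, C=8, tardiness=max(0,8-5)=3
  Job 2: p=5, d=7, C=13, tardiness=max(0,13-7)=6
  Job 3: p=2, d=14, C=15, tardiness=max(0,15-14)=1
  Job 4: p=5, d=27, C=20, tardiness=max(0,20-27)=0
  Job 5: p=8, d=28, C=28, tardiness=max(0,28-28)=0
  Job 6: p=7, d=29, C=35, tardiness=max(0,35-29)=6
Total tardiness = 16

16


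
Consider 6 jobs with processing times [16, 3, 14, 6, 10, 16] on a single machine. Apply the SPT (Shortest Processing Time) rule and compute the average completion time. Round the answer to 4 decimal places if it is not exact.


Sort jobs by processing time (SPT order): [3, 6, 10, 14, 16, 16]
Compute completion times sequentially:
  Job 1: processing = 3, completes at 3
  Job 2: processing = 6, completes at 9
  Job 3: processing = 10, completes at 19
  Job 4: processing = 14, completes at 33
  Job 5: processing = 16, completes at 49
  Job 6: processing = 16, completes at 65
Sum of completion times = 178
Average completion time = 178/6 = 29.6667

29.6667


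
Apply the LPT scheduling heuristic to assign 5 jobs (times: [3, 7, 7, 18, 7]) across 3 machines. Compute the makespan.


Sort jobs in decreasing order (LPT): [18, 7, 7, 7, 3]
Assign each job to the least loaded machine:
  Machine 1: jobs [18], load = 18
  Machine 2: jobs [7, 7], load = 14
  Machine 3: jobs [7, 3], load = 10
Makespan = max load = 18

18


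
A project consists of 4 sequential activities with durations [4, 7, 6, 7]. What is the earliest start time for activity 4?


Activity 4 starts after activities 1 through 3 complete.
Predecessor durations: [4, 7, 6]
ES = 4 + 7 + 6 = 17

17


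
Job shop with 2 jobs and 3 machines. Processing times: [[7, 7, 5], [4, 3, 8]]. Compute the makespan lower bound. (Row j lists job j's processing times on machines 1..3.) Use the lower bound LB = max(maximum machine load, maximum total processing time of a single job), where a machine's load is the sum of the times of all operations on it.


Machine loads:
  Machine 1: 7 + 4 = 11
  Machine 2: 7 + 3 = 10
  Machine 3: 5 + 8 = 13
Max machine load = 13
Job totals:
  Job 1: 19
  Job 2: 15
Max job total = 19
Lower bound = max(13, 19) = 19

19


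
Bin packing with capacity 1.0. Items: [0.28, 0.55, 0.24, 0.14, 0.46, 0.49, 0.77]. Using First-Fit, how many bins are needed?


Place items sequentially using First-Fit:
  Item 0.28 -> new Bin 1
  Item 0.55 -> Bin 1 (now 0.83)
  Item 0.24 -> new Bin 2
  Item 0.14 -> Bin 1 (now 0.97)
  Item 0.46 -> Bin 2 (now 0.7)
  Item 0.49 -> new Bin 3
  Item 0.77 -> new Bin 4
Total bins used = 4

4


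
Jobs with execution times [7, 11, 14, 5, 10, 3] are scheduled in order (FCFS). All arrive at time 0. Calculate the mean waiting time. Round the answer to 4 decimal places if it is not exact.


FCFS order (as given): [7, 11, 14, 5, 10, 3]
Waiting times:
  Job 1: wait = 0
  Job 2: wait = 7
  Job 3: wait = 18
  Job 4: wait = 32
  Job 5: wait = 37
  Job 6: wait = 47
Sum of waiting times = 141
Average waiting time = 141/6 = 23.5

23.5


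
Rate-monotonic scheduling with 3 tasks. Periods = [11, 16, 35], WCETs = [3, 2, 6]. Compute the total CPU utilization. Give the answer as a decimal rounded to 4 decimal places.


Compute individual utilizations (exact fractions):
  Task 1: C/T = 3/11 (approx. 0.2727)
  Task 2: C/T = 2/16 = 1/8 (approx. 0.125)
  Task 3: C/T = 6/35 (approx. 0.1714)
Total utilization U = 3/11 + 1/8 + 6/35 = 1753/3080
Rounded to 4 decimal places: U = 0.5692
RM (Liu & Layland) bound for 3 tasks = 0.779763; compare with U = 1753/3080 (approx. 0.569156)
U <= bound, so schedulable by RM sufficient condition.

0.5692


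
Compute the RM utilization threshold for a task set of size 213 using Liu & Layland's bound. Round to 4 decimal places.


Compute 2^(1/213) = 1.0032595128
Subtract 1: 1.0032595128 - 1 = 0.0032595128
Multiply by n: 213 * 0.0032595128 = 0.6942762264
Round to 4 dp: 0.6943

0.6943


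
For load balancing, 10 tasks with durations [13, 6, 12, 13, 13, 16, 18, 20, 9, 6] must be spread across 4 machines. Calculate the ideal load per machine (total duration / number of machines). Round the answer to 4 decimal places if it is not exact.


Total processing time = 13 + 6 + 12 + 13 + 13 + 16 + 18 + 20 + 9 + 6 = 126
Number of machines = 4
Ideal balanced load = 126 / 4 = 31.5

31.5


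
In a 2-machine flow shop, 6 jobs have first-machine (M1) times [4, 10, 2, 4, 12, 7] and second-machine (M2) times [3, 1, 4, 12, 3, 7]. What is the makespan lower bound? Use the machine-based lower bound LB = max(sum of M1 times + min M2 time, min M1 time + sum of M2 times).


LB1 = sum(M1 times) + min(M2 times) = 39 + 1 = 40
LB2 = min(M1 times) + sum(M2 times) = 2 + 30 = 32
Lower bound = max(LB1, LB2) = max(40, 32) = 40

40


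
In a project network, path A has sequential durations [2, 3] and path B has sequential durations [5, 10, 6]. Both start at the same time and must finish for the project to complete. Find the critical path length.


Path A total = 2 + 3 = 5
Path B total = 5 + 10 + 6 = 21
Critical path = longest path = max(5, 21) = 21

21


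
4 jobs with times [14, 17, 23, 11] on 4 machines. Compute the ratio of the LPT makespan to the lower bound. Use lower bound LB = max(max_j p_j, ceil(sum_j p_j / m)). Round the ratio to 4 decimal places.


LPT order: [23, 17, 14, 11]
Machine loads after assignment: [23, 17, 14, 11]
LPT makespan = 23
Lower bound = max(max_job, ceil(total/4)) = max(23, 17) = 23
Ratio = 23 / 23 = 1.0

1.0


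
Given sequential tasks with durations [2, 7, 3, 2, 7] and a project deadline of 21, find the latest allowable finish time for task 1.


LF(activity 1) = deadline - sum of successor durations
Successors: activities 2 through 5 with durations [7, 3, 2, 7]
Sum of successor durations = 19
LF = 21 - 19 = 2

2


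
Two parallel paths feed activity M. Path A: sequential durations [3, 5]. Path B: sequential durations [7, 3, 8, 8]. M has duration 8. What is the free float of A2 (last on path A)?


ES(A2) = sum of predecessors on chain A = 3
EF(A2) = ES + duration = 3 + 5 = 8
Successor of A2 is M. ES(M) = max(sum(A), sum(B)) = max(8, 26) = 26
Free float = ES(successor) - EF(current) = 26 - 8 = 18

18


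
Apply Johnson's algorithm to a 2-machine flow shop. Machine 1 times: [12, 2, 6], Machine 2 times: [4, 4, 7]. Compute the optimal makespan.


Apply Johnson's rule:
  Group 1 (a <= b): [(2, 2, 4), (3, 6, 7)]
  Group 2 (a > b): [(1, 12, 4)]
Optimal job order: [2, 3, 1]
Schedule:
  Job 2: M1 done at 2, M2 done at 6
  Job 3: M1 done at 8, M2 done at 15
  Job 1: M1 done at 20, M2 done at 24
Makespan = 24

24


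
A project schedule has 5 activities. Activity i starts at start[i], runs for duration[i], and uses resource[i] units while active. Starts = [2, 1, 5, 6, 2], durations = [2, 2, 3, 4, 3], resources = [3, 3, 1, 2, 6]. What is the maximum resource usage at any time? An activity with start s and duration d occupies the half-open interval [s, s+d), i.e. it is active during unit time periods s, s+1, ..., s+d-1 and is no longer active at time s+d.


Each activity i is active on [start_i, start_i + duration_i).
Compute total resource usage per time slot:
  t=0: active resources = [], total = 0
  t=1: active resources = [3], total = 3
  t=2: active resources = [3, 3, 6], total = 12
  t=3: active resources = [3, 6], total = 9
  t=4: active resources = [6], total = 6
  t=5: active resources = [1], total = 1
  t=6: active resources = [1, 2], total = 3
  t=7: active resources = [1, 2], total = 3
  t=8: active resources = [2], total = 2
  t=9: active resources = [2], total = 2
Peak resource demand = 12

12


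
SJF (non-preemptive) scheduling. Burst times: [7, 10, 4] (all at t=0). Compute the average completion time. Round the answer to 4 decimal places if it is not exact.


SJF order (ascending): [4, 7, 10]
Completion times:
  Job 1: burst=4, C=4
  Job 2: burst=7, C=11
  Job 3: burst=10, C=21
Average completion = 36/3 = 12.0

12.0


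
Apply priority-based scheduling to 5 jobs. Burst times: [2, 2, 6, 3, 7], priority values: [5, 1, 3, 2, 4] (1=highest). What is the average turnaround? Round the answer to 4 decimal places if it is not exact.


Sort by priority (ascending = highest first):
Order: [(1, 2), (2, 3), (3, 6), (4, 7), (5, 2)]
Completion times:
  Priority 1, burst=2, C=2
  Priority 2, burst=3, C=5
  Priority 3, burst=6, C=11
  Priority 4, burst=7, C=18
  Priority 5, burst=2, C=20
Average turnaround = 56/5 = 11.2

11.2


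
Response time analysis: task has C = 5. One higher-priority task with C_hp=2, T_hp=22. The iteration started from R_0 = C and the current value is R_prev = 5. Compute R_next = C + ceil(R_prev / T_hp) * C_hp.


R_next = C + ceil(R_prev / T_hp) * C_hp
ceil(5 / 22) = ceil(0.2273) = 1
Interference = 1 * 2 = 2
R_next = 5 + 2 = 7

7


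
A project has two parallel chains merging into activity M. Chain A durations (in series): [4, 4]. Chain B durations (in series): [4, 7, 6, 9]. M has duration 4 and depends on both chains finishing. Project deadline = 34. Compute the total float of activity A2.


Forward pass: ES(A2) = sum of predecessors on chain A = 4
EF = ES + duration = 4 + 4 = 8
Backward pass: LF(M) = deadline = 34; LS(M) = 34 - 4 = 30
LF(A2) = LS(M) - sum(successors on chain A) = 30 - 0 = 30
LS = LF - duration = 30 - 4 = 26
Total float = LS - ES = 26 - 4 = 22

22


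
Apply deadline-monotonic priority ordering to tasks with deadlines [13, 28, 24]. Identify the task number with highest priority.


Sort tasks by relative deadline (ascending):
  Task 1: deadline = 13
  Task 3: deadline = 24
  Task 2: deadline = 28
Priority order (highest first): [1, 3, 2]
Highest priority task = 1

1


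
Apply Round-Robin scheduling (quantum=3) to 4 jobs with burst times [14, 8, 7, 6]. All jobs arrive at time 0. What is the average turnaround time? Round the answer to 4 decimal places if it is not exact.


Time quantum = 3
Execution trace:
  J1 runs 3 units, time = 3
  J2 runs 3 units, time = 6
  J3 runs 3 units, time = 9
  J4 runs 3 units, time = 12
  J1 runs 3 units, time = 15
  J2 runs 3 units, time = 18
  J3 runs 3 units, time = 21
  J4 runs 3 units, time = 24
  J1 runs 3 units, time = 27
  J2 runs 2 units, time = 29
  J3 runs 1 units, time = 30
  J1 runs 3 units, time = 33
  J1 runs 2 units, time = 35
Finish times: [35, 29, 30, 24]
Average turnaround = 118/4 = 29.5

29.5


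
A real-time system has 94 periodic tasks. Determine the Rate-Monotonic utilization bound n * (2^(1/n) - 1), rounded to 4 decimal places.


Compute 2^(1/94) = 1.0074011604
Subtract 1: 1.0074011604 - 1 = 0.0074011604
Multiply by n: 94 * 0.0074011604 = 0.6957090776
Round to 4 dp: 0.6957

0.6957


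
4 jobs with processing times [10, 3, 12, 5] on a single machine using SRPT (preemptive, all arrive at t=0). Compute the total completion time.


Since all jobs arrive at t=0, SRPT equals SPT ordering.
SPT order: [3, 5, 10, 12]
Completion times:
  Job 1: p=3, C=3
  Job 2: p=5, C=8
  Job 3: p=10, C=18
  Job 4: p=12, C=30
Total completion time = 3 + 8 + 18 + 30 = 59

59
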